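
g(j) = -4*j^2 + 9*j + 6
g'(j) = 9 - 8*j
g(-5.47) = -162.91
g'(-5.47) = 52.76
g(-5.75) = -178.00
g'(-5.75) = 55.00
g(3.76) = -16.71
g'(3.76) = -21.08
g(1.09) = 11.06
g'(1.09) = 0.28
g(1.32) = 10.91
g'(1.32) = -1.56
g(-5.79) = -180.21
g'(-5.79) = 55.32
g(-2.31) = -36.13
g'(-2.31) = 27.48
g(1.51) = 10.47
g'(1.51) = -3.08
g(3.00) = -3.00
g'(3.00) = -15.00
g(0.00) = 6.00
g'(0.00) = 9.00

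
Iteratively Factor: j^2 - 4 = (j + 2)*(j - 2)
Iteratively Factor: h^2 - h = (h - 1)*(h)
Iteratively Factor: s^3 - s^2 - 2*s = (s - 2)*(s^2 + s) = s*(s - 2)*(s + 1)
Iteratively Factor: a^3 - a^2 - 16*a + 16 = (a + 4)*(a^2 - 5*a + 4) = (a - 1)*(a + 4)*(a - 4)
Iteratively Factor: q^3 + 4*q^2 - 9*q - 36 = (q + 3)*(q^2 + q - 12) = (q + 3)*(q + 4)*(q - 3)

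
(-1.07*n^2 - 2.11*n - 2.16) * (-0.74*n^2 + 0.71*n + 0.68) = 0.7918*n^4 + 0.8017*n^3 - 0.6273*n^2 - 2.9684*n - 1.4688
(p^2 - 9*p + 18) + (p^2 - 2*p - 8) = 2*p^2 - 11*p + 10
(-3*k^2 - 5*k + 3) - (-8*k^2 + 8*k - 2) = 5*k^2 - 13*k + 5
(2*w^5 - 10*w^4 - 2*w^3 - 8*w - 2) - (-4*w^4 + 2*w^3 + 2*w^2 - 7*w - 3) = 2*w^5 - 6*w^4 - 4*w^3 - 2*w^2 - w + 1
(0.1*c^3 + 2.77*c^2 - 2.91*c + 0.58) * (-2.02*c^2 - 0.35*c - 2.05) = -0.202*c^5 - 5.6304*c^4 + 4.7037*c^3 - 5.8316*c^2 + 5.7625*c - 1.189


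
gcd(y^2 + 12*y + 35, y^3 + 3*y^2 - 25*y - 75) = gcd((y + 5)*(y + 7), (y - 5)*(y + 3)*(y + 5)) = y + 5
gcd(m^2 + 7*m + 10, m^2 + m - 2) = m + 2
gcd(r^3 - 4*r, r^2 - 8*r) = r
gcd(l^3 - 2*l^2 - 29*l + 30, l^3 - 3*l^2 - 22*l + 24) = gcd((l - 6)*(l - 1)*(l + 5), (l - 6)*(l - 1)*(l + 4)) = l^2 - 7*l + 6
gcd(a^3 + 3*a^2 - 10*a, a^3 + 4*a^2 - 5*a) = a^2 + 5*a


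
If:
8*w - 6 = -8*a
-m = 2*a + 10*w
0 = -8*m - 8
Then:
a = 13/16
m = -1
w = -1/16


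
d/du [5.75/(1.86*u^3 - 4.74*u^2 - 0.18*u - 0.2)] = (-32.085*u^2 + 54.51*u + 1.035)/(-1.86*u^3 + 4.74*u^2 + 0.18*u + 0.2)^2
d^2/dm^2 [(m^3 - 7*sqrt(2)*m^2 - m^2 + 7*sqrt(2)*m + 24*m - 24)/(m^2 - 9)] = 2*(7*sqrt(2)*m^3 + 33*m^3 - 189*sqrt(2)*m^2 - 99*m^2 + 189*sqrt(2)*m + 891*m - 567*sqrt(2) - 297)/(m^6 - 27*m^4 + 243*m^2 - 729)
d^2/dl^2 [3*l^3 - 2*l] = 18*l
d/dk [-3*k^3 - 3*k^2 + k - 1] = -9*k^2 - 6*k + 1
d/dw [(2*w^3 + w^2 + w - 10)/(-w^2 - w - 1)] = (-2*w^4 - 4*w^3 - 6*w^2 - 22*w - 11)/(w^4 + 2*w^3 + 3*w^2 + 2*w + 1)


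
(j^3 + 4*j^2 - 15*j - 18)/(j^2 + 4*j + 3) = (j^2 + 3*j - 18)/(j + 3)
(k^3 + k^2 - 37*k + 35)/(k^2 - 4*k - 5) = (k^2 + 6*k - 7)/(k + 1)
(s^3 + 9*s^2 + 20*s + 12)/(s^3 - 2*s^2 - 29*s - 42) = (s^2 + 7*s + 6)/(s^2 - 4*s - 21)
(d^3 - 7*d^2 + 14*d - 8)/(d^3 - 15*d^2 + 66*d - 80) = (d^2 - 5*d + 4)/(d^2 - 13*d + 40)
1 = 1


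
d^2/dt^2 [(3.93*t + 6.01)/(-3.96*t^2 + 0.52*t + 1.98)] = ((3.93*t + 6.01)*(7.92*t - 0.52)*(15.84*t - 1.04) + (93.3768*t + 43.512)*(-3.96*t^2 + 0.52*t + 1.98))/(-3.96*t^2 + 0.52*t + 1.98)^3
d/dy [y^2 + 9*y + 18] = 2*y + 9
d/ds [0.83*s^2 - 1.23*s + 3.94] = 1.66*s - 1.23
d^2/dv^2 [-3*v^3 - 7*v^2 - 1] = -18*v - 14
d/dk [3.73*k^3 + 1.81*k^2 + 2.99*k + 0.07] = 11.19*k^2 + 3.62*k + 2.99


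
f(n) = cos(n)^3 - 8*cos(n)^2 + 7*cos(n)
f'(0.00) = 0.00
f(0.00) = 0.00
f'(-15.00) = 13.58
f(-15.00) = -10.37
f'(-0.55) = -2.33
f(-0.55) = 0.77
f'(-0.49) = -2.25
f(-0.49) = 0.64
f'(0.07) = 0.42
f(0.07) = 0.01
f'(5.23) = -0.16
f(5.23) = 1.63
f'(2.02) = -13.07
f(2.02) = -4.63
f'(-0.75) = -2.11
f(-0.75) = 1.23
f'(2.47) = -13.29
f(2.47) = -10.86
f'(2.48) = -13.20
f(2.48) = -10.99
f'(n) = -3*sin(n)*cos(n)^2 + 16*sin(n)*cos(n) - 7*sin(n)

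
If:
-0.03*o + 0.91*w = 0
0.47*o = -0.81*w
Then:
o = 0.00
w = 0.00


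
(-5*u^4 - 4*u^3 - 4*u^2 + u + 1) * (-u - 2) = 5*u^5 + 14*u^4 + 12*u^3 + 7*u^2 - 3*u - 2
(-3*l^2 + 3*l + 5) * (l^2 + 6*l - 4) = -3*l^4 - 15*l^3 + 35*l^2 + 18*l - 20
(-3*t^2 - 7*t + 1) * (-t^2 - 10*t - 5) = 3*t^4 + 37*t^3 + 84*t^2 + 25*t - 5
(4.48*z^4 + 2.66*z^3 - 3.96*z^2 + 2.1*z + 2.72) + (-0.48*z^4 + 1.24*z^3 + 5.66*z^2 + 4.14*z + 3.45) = 4.0*z^4 + 3.9*z^3 + 1.7*z^2 + 6.24*z + 6.17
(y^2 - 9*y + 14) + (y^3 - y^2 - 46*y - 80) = y^3 - 55*y - 66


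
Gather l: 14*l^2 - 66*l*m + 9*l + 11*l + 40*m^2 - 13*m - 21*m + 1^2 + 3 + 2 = 14*l^2 + l*(20 - 66*m) + 40*m^2 - 34*m + 6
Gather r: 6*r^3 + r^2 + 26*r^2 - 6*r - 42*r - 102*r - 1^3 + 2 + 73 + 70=6*r^3 + 27*r^2 - 150*r + 144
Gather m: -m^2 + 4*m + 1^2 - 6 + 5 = -m^2 + 4*m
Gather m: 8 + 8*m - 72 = 8*m - 64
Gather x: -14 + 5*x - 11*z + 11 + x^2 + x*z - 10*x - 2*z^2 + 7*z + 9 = x^2 + x*(z - 5) - 2*z^2 - 4*z + 6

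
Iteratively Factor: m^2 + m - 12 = (m + 4)*(m - 3)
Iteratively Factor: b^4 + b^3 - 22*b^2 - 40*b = (b - 5)*(b^3 + 6*b^2 + 8*b) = (b - 5)*(b + 2)*(b^2 + 4*b) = (b - 5)*(b + 2)*(b + 4)*(b)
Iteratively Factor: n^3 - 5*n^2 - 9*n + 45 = (n + 3)*(n^2 - 8*n + 15) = (n - 3)*(n + 3)*(n - 5)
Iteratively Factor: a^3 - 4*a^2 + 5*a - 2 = (a - 1)*(a^2 - 3*a + 2) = (a - 1)^2*(a - 2)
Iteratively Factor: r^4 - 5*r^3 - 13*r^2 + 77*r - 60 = (r - 1)*(r^3 - 4*r^2 - 17*r + 60) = (r - 5)*(r - 1)*(r^2 + r - 12) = (r - 5)*(r - 3)*(r - 1)*(r + 4)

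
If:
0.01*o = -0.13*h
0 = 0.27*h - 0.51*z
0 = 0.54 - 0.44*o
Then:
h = -0.09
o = 1.23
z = -0.05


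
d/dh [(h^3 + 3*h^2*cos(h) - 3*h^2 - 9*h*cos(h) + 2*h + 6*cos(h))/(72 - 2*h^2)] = (3*h^4*sin(h) - h^4 - 9*h^3*sin(h) - 102*h^2*sin(h) - 9*h^2*cos(h) + 110*h^2 + 324*h*sin(h) + 228*h*cos(h) - 216*h - 216*sin(h) - 324*cos(h) + 72)/(2*(h^4 - 72*h^2 + 1296))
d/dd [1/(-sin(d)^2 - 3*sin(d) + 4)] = (2*sin(d) + 3)*cos(d)/(sin(d)^2 + 3*sin(d) - 4)^2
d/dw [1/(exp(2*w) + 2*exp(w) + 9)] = -2*(exp(w) + 1)*exp(w)/(exp(2*w) + 2*exp(w) + 9)^2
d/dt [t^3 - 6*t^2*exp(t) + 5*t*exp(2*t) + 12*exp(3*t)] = -6*t^2*exp(t) + 3*t^2 + 10*t*exp(2*t) - 12*t*exp(t) + 36*exp(3*t) + 5*exp(2*t)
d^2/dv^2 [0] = 0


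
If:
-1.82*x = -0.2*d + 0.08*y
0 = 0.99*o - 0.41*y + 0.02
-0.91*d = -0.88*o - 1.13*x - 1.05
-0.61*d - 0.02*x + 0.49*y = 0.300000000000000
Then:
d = 3.11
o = 1.84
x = 0.14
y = 4.49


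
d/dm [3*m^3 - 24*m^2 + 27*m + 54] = 9*m^2 - 48*m + 27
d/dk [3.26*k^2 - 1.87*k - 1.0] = 6.52*k - 1.87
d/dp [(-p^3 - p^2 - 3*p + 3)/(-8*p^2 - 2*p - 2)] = (2*p^4 + p^3 - 4*p^2 + 13*p + 3)/(16*p^4 + 8*p^3 + 9*p^2 + 2*p + 1)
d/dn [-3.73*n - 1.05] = -3.73000000000000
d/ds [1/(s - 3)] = -1/(s - 3)^2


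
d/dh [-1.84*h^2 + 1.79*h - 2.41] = 1.79 - 3.68*h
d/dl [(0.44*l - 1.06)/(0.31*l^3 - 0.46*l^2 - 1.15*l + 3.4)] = (-0.2728*l^3 + 1.1882*l^2 - 0.9752*l + 0.277)/(0.0961*l^6 - 0.2852*l^5 - 0.5014*l^4 + 3.166*l^3 - 1.8055*l^2 - 7.82*l + 11.56)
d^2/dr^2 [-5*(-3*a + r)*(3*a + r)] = -10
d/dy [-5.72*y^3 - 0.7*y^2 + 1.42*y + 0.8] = -17.16*y^2 - 1.4*y + 1.42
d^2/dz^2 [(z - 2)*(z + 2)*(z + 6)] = 6*z + 12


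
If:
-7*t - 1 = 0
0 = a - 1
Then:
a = 1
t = -1/7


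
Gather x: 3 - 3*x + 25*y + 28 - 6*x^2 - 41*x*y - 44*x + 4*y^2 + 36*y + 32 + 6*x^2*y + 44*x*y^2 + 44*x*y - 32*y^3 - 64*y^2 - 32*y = x^2*(6*y - 6) + x*(44*y^2 + 3*y - 47) - 32*y^3 - 60*y^2 + 29*y + 63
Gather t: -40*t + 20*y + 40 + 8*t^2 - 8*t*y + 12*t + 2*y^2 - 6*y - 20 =8*t^2 + t*(-8*y - 28) + 2*y^2 + 14*y + 20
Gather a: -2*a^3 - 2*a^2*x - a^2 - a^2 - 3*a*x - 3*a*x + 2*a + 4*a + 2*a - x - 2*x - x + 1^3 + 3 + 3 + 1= -2*a^3 + a^2*(-2*x - 2) + a*(8 - 6*x) - 4*x + 8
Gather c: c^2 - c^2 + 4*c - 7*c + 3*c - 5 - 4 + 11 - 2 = 0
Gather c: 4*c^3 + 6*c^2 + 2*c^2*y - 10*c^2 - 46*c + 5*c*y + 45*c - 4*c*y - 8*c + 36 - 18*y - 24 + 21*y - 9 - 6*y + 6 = 4*c^3 + c^2*(2*y - 4) + c*(y - 9) - 3*y + 9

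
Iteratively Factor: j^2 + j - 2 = (j - 1)*(j + 2)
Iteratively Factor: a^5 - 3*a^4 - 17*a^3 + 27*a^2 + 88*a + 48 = (a - 4)*(a^4 + a^3 - 13*a^2 - 25*a - 12) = (a - 4)^2*(a^3 + 5*a^2 + 7*a + 3) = (a - 4)^2*(a + 1)*(a^2 + 4*a + 3) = (a - 4)^2*(a + 1)*(a + 3)*(a + 1)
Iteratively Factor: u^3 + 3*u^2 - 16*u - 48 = (u + 3)*(u^2 - 16) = (u - 4)*(u + 3)*(u + 4)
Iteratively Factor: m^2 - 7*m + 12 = (m - 3)*(m - 4)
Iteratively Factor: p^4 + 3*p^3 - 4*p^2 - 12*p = (p)*(p^3 + 3*p^2 - 4*p - 12) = p*(p + 3)*(p^2 - 4) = p*(p - 2)*(p + 3)*(p + 2)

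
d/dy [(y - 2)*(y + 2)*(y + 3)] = 3*y^2 + 6*y - 4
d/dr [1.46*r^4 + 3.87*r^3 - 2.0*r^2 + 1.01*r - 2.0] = 5.84*r^3 + 11.61*r^2 - 4.0*r + 1.01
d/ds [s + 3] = 1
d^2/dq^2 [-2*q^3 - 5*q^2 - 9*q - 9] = -12*q - 10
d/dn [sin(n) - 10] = cos(n)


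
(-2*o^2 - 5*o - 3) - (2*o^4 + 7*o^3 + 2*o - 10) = -2*o^4 - 7*o^3 - 2*o^2 - 7*o + 7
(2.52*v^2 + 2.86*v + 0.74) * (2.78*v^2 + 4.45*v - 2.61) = 7.0056*v^4 + 19.1648*v^3 + 8.207*v^2 - 4.1716*v - 1.9314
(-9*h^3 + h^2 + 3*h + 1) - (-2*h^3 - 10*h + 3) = -7*h^3 + h^2 + 13*h - 2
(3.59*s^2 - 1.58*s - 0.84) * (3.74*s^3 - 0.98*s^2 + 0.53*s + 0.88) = 13.4266*s^5 - 9.4274*s^4 + 0.3095*s^3 + 3.145*s^2 - 1.8356*s - 0.7392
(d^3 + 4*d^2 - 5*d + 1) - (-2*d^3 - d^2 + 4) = 3*d^3 + 5*d^2 - 5*d - 3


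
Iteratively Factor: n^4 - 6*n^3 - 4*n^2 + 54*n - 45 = (n - 3)*(n^3 - 3*n^2 - 13*n + 15) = (n - 3)*(n + 3)*(n^2 - 6*n + 5) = (n - 5)*(n - 3)*(n + 3)*(n - 1)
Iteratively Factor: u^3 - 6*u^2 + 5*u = (u - 5)*(u^2 - u) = (u - 5)*(u - 1)*(u)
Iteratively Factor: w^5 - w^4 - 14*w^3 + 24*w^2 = (w + 4)*(w^4 - 5*w^3 + 6*w^2) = w*(w + 4)*(w^3 - 5*w^2 + 6*w) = w^2*(w + 4)*(w^2 - 5*w + 6) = w^2*(w - 2)*(w + 4)*(w - 3)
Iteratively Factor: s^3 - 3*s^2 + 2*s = (s - 1)*(s^2 - 2*s) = (s - 2)*(s - 1)*(s)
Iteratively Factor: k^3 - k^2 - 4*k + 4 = (k - 2)*(k^2 + k - 2) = (k - 2)*(k - 1)*(k + 2)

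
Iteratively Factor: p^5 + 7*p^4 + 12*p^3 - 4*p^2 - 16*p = (p + 4)*(p^4 + 3*p^3 - 4*p) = (p - 1)*(p + 4)*(p^3 + 4*p^2 + 4*p) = (p - 1)*(p + 2)*(p + 4)*(p^2 + 2*p) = (p - 1)*(p + 2)^2*(p + 4)*(p)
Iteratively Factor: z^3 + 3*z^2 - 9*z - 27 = (z - 3)*(z^2 + 6*z + 9) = (z - 3)*(z + 3)*(z + 3)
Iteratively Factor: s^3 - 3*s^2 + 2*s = (s - 2)*(s^2 - s) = s*(s - 2)*(s - 1)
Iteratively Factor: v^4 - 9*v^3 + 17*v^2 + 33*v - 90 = (v - 3)*(v^3 - 6*v^2 - v + 30) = (v - 3)^2*(v^2 - 3*v - 10) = (v - 5)*(v - 3)^2*(v + 2)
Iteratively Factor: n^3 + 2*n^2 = (n + 2)*(n^2) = n*(n + 2)*(n)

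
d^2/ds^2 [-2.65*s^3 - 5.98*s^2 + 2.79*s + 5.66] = -15.9*s - 11.96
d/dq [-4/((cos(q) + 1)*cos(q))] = -(4*sin(q)/cos(q)^2 + 8*tan(q))/(cos(q) + 1)^2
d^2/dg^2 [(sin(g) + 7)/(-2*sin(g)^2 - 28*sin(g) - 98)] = (sin(g)^2 - 7*sin(g) - 2)/(2*(sin(g) + 7)^3)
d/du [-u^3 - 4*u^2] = u*(-3*u - 8)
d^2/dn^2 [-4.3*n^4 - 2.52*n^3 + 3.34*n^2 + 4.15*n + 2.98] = -51.6*n^2 - 15.12*n + 6.68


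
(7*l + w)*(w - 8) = 7*l*w - 56*l + w^2 - 8*w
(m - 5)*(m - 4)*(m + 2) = m^3 - 7*m^2 + 2*m + 40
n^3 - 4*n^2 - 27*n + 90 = (n - 6)*(n - 3)*(n + 5)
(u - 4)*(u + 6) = u^2 + 2*u - 24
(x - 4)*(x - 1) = x^2 - 5*x + 4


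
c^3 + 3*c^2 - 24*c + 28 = (c - 2)^2*(c + 7)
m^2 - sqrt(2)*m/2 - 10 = (m - 5*sqrt(2)/2)*(m + 2*sqrt(2))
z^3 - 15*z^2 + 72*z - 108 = (z - 6)^2*(z - 3)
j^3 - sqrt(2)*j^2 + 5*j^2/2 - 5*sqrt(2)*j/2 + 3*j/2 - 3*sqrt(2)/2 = (j + 1)*(j + 3/2)*(j - sqrt(2))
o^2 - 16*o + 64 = (o - 8)^2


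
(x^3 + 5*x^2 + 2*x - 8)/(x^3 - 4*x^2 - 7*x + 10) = (x + 4)/(x - 5)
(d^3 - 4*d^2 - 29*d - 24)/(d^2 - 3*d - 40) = (d^2 + 4*d + 3)/(d + 5)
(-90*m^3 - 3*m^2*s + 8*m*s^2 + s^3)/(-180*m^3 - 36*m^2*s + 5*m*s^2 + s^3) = (-3*m + s)/(-6*m + s)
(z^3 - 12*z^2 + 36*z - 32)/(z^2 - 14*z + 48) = (z^2 - 4*z + 4)/(z - 6)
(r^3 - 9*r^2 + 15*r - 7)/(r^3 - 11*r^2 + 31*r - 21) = (r - 1)/(r - 3)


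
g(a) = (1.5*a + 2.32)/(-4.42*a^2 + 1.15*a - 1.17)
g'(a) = (1.5*a + 2.32)*(8.84*a - 1.15)/(-4.42*a^2 + 1.15*a - 1.17)^2 + 1.5/(-4.42*a^2 + 1.15*a - 1.17)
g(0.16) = -2.33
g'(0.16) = -0.80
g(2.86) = -0.19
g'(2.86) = 0.09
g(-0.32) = -0.92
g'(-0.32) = -2.60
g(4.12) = -0.12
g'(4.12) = 0.04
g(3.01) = -0.18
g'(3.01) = 0.08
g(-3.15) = 0.05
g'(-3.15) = -0.00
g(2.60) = -0.22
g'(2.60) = 0.12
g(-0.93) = -0.15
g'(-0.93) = -0.48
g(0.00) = -1.98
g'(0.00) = -3.23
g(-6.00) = 0.04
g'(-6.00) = 0.00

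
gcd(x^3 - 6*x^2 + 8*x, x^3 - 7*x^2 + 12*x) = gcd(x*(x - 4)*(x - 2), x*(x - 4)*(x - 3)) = x^2 - 4*x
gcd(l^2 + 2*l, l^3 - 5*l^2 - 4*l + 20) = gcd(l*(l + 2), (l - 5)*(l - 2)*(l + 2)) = l + 2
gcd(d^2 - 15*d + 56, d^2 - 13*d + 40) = d - 8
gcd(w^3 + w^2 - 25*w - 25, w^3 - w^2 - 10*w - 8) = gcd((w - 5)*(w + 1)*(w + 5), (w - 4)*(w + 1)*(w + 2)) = w + 1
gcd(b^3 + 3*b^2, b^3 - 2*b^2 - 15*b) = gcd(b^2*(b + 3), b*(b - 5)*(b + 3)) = b^2 + 3*b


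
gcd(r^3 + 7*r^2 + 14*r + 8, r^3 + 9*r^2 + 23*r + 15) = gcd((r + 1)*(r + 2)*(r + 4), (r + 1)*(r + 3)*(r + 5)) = r + 1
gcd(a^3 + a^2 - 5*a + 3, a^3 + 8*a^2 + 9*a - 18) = a^2 + 2*a - 3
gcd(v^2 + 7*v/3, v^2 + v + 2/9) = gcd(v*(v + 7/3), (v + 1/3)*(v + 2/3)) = 1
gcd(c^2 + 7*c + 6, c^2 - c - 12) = 1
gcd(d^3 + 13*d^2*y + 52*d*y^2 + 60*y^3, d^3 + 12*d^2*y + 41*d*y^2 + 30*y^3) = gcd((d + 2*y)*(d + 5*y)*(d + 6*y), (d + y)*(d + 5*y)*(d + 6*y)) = d^2 + 11*d*y + 30*y^2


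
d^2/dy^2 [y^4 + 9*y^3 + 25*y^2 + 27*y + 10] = 12*y^2 + 54*y + 50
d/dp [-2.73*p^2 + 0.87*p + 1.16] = 0.87 - 5.46*p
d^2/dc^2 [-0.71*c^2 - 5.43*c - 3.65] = -1.42000000000000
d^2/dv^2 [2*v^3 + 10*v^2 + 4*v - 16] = 12*v + 20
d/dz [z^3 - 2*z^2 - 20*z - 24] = 3*z^2 - 4*z - 20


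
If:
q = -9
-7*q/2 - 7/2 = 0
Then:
No Solution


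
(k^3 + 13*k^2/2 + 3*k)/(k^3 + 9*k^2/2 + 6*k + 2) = k*(k + 6)/(k^2 + 4*k + 4)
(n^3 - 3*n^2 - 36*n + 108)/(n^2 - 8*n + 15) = (n^2 - 36)/(n - 5)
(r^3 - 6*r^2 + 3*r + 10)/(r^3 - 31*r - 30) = (r^2 - 7*r + 10)/(r^2 - r - 30)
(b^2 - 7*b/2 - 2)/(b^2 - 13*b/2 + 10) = (2*b + 1)/(2*b - 5)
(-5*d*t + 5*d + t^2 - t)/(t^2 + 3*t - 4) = (-5*d + t)/(t + 4)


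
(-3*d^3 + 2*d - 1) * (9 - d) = 3*d^4 - 27*d^3 - 2*d^2 + 19*d - 9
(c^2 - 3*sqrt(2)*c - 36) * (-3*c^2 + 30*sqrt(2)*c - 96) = -3*c^4 + 39*sqrt(2)*c^3 - 168*c^2 - 792*sqrt(2)*c + 3456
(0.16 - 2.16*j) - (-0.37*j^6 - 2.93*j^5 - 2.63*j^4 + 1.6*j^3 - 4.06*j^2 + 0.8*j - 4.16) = 0.37*j^6 + 2.93*j^5 + 2.63*j^4 - 1.6*j^3 + 4.06*j^2 - 2.96*j + 4.32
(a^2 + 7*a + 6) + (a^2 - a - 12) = 2*a^2 + 6*a - 6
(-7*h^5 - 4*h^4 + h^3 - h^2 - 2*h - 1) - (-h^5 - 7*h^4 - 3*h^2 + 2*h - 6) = -6*h^5 + 3*h^4 + h^3 + 2*h^2 - 4*h + 5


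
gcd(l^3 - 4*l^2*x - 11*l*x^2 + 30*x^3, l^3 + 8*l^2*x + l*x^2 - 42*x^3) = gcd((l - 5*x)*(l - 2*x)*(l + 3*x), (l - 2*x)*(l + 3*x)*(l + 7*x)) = -l^2 - l*x + 6*x^2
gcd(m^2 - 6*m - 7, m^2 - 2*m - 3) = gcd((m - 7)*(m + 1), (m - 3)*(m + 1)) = m + 1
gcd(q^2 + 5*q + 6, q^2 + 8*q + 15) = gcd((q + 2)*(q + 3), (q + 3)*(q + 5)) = q + 3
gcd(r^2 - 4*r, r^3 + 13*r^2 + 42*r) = r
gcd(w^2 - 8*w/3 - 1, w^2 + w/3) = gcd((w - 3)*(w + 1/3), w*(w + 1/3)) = w + 1/3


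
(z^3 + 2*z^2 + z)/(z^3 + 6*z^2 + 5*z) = (z + 1)/(z + 5)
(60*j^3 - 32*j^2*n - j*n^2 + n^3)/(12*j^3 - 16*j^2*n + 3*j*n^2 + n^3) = (5*j - n)/(j - n)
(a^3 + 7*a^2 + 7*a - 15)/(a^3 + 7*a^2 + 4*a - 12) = (a^2 + 8*a + 15)/(a^2 + 8*a + 12)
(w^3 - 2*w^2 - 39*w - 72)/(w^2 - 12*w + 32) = (w^2 + 6*w + 9)/(w - 4)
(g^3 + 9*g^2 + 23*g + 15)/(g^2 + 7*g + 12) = (g^2 + 6*g + 5)/(g + 4)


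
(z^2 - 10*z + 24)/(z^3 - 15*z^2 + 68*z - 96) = (z - 6)/(z^2 - 11*z + 24)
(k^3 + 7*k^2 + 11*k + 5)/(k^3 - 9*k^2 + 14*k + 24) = (k^2 + 6*k + 5)/(k^2 - 10*k + 24)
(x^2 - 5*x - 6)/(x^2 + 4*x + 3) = (x - 6)/(x + 3)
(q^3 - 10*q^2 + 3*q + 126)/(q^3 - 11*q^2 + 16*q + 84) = (q + 3)/(q + 2)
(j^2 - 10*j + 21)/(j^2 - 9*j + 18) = (j - 7)/(j - 6)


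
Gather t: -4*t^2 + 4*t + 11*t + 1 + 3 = -4*t^2 + 15*t + 4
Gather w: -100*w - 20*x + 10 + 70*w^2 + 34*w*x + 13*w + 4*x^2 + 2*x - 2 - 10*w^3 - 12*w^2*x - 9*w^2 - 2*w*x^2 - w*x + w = -10*w^3 + w^2*(61 - 12*x) + w*(-2*x^2 + 33*x - 86) + 4*x^2 - 18*x + 8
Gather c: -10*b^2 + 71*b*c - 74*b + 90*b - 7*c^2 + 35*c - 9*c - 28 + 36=-10*b^2 + 16*b - 7*c^2 + c*(71*b + 26) + 8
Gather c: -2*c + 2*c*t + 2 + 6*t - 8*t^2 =c*(2*t - 2) - 8*t^2 + 6*t + 2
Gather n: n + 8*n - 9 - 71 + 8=9*n - 72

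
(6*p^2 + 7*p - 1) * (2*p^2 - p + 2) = 12*p^4 + 8*p^3 + 3*p^2 + 15*p - 2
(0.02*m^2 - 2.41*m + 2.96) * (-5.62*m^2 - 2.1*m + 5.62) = -0.1124*m^4 + 13.5022*m^3 - 11.4618*m^2 - 19.7602*m + 16.6352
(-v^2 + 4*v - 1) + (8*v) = -v^2 + 12*v - 1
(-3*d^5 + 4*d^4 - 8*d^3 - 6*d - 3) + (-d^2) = -3*d^5 + 4*d^4 - 8*d^3 - d^2 - 6*d - 3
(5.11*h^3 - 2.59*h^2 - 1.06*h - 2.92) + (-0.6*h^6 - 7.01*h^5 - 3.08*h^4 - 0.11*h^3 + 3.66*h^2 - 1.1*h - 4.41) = -0.6*h^6 - 7.01*h^5 - 3.08*h^4 + 5.0*h^3 + 1.07*h^2 - 2.16*h - 7.33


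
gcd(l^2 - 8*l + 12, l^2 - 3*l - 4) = 1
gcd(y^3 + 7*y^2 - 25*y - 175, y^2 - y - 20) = y - 5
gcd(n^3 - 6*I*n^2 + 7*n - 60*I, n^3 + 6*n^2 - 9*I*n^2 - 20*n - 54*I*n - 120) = n^2 - 9*I*n - 20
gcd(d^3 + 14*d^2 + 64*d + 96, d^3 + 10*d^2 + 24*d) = d^2 + 10*d + 24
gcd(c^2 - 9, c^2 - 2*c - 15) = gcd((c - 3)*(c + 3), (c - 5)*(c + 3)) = c + 3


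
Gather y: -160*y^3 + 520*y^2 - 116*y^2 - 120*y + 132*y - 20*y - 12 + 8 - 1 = -160*y^3 + 404*y^2 - 8*y - 5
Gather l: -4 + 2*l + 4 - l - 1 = l - 1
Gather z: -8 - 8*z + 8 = -8*z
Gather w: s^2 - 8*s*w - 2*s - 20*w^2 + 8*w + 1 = s^2 - 2*s - 20*w^2 + w*(8 - 8*s) + 1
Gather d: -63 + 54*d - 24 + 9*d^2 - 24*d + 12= 9*d^2 + 30*d - 75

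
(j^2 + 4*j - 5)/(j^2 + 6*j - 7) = (j + 5)/(j + 7)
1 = 1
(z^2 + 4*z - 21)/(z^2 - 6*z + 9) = (z + 7)/(z - 3)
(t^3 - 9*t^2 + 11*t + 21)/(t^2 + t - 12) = (t^2 - 6*t - 7)/(t + 4)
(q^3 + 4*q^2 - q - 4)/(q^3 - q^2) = 1 + 5/q + 4/q^2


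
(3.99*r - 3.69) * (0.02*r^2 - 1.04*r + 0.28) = 0.0798*r^3 - 4.2234*r^2 + 4.9548*r - 1.0332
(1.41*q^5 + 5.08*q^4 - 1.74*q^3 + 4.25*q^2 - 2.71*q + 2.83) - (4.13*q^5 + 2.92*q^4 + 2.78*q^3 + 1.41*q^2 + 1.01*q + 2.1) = -2.72*q^5 + 2.16*q^4 - 4.52*q^3 + 2.84*q^2 - 3.72*q + 0.73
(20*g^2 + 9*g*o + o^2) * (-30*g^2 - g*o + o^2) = -600*g^4 - 290*g^3*o - 19*g^2*o^2 + 8*g*o^3 + o^4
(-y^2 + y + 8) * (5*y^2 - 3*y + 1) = -5*y^4 + 8*y^3 + 36*y^2 - 23*y + 8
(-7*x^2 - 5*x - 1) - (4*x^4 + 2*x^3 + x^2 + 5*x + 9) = -4*x^4 - 2*x^3 - 8*x^2 - 10*x - 10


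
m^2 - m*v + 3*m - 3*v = (m + 3)*(m - v)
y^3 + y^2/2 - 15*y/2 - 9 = (y - 3)*(y + 3/2)*(y + 2)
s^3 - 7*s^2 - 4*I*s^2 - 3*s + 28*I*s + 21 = (s - 7)*(s - 3*I)*(s - I)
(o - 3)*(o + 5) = o^2 + 2*o - 15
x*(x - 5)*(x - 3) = x^3 - 8*x^2 + 15*x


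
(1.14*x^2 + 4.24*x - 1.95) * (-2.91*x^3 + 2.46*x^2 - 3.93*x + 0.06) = -3.3174*x^5 - 9.534*x^4 + 11.6247*x^3 - 21.3918*x^2 + 7.9179*x - 0.117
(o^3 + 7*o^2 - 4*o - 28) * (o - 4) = o^4 + 3*o^3 - 32*o^2 - 12*o + 112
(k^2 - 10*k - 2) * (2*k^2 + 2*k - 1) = 2*k^4 - 18*k^3 - 25*k^2 + 6*k + 2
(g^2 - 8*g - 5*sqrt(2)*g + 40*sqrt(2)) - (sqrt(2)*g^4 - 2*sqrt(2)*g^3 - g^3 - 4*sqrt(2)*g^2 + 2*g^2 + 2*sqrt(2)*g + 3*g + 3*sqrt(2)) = -sqrt(2)*g^4 + g^3 + 2*sqrt(2)*g^3 - g^2 + 4*sqrt(2)*g^2 - 11*g - 7*sqrt(2)*g + 37*sqrt(2)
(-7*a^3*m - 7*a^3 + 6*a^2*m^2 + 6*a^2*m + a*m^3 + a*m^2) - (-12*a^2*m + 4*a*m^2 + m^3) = -7*a^3*m - 7*a^3 + 6*a^2*m^2 + 18*a^2*m + a*m^3 - 3*a*m^2 - m^3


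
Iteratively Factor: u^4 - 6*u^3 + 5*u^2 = (u - 5)*(u^3 - u^2) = u*(u - 5)*(u^2 - u) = u*(u - 5)*(u - 1)*(u)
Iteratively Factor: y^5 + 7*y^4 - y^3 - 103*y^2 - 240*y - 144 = (y + 3)*(y^4 + 4*y^3 - 13*y^2 - 64*y - 48) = (y - 4)*(y + 3)*(y^3 + 8*y^2 + 19*y + 12) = (y - 4)*(y + 3)*(y + 4)*(y^2 + 4*y + 3) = (y - 4)*(y + 1)*(y + 3)*(y + 4)*(y + 3)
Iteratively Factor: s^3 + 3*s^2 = (s)*(s^2 + 3*s) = s*(s + 3)*(s)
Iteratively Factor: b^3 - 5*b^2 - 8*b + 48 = (b + 3)*(b^2 - 8*b + 16) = (b - 4)*(b + 3)*(b - 4)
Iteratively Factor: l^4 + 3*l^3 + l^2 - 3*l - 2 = (l + 2)*(l^3 + l^2 - l - 1) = (l + 1)*(l + 2)*(l^2 - 1) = (l - 1)*(l + 1)*(l + 2)*(l + 1)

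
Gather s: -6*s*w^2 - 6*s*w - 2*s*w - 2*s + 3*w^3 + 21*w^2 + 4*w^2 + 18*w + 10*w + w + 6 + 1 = s*(-6*w^2 - 8*w - 2) + 3*w^3 + 25*w^2 + 29*w + 7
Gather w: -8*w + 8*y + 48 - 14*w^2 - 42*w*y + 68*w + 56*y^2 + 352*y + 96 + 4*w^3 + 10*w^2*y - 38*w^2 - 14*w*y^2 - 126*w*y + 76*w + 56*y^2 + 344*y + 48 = 4*w^3 + w^2*(10*y - 52) + w*(-14*y^2 - 168*y + 136) + 112*y^2 + 704*y + 192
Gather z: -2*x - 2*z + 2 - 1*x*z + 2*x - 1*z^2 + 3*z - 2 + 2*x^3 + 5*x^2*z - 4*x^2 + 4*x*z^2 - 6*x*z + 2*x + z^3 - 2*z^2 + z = 2*x^3 - 4*x^2 + 2*x + z^3 + z^2*(4*x - 3) + z*(5*x^2 - 7*x + 2)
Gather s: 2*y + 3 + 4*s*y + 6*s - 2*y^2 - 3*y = s*(4*y + 6) - 2*y^2 - y + 3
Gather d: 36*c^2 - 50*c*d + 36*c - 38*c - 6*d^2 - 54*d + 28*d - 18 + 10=36*c^2 - 2*c - 6*d^2 + d*(-50*c - 26) - 8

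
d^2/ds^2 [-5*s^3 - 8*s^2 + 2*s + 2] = -30*s - 16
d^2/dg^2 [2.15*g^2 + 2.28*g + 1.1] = 4.30000000000000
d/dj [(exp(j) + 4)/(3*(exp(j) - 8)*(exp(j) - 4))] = (-exp(2*j) - 8*exp(j) + 80)*exp(j)/(3*(exp(4*j) - 24*exp(3*j) + 208*exp(2*j) - 768*exp(j) + 1024))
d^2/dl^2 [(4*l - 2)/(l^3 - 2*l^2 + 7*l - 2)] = 4*((2*l - 1)*(3*l^2 - 4*l + 7)^2 + (-6*l^2 + 8*l - (2*l - 1)*(3*l - 2) - 14)*(l^3 - 2*l^2 + 7*l - 2))/(l^3 - 2*l^2 + 7*l - 2)^3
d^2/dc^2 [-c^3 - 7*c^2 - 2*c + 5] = -6*c - 14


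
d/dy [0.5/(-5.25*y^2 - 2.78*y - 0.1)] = (5.25*y + 1.39)/(5.25*y^2 + 2.78*y + 0.1)^2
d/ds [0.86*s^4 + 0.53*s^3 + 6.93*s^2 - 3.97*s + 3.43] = 3.44*s^3 + 1.59*s^2 + 13.86*s - 3.97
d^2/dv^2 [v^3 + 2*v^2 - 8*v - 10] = 6*v + 4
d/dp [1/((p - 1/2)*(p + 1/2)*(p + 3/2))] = 16*(-12*p^2 - 12*p + 1)/(64*p^6 + 192*p^5 + 112*p^4 - 96*p^3 - 68*p^2 + 12*p + 9)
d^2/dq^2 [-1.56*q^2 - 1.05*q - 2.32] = -3.12000000000000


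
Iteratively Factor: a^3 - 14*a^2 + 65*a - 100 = (a - 5)*(a^2 - 9*a + 20) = (a - 5)*(a - 4)*(a - 5)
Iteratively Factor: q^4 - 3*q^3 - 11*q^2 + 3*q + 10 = (q + 2)*(q^3 - 5*q^2 - q + 5) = (q + 1)*(q + 2)*(q^2 - 6*q + 5) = (q - 5)*(q + 1)*(q + 2)*(q - 1)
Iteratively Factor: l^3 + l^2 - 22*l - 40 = (l + 2)*(l^2 - l - 20) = (l + 2)*(l + 4)*(l - 5)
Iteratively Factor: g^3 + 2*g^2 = (g + 2)*(g^2) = g*(g + 2)*(g)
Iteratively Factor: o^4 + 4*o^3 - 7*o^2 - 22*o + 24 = (o + 3)*(o^3 + o^2 - 10*o + 8) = (o - 2)*(o + 3)*(o^2 + 3*o - 4) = (o - 2)*(o - 1)*(o + 3)*(o + 4)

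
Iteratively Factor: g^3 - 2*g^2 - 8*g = (g)*(g^2 - 2*g - 8) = g*(g - 4)*(g + 2)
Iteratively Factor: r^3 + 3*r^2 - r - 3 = (r - 1)*(r^2 + 4*r + 3) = (r - 1)*(r + 1)*(r + 3)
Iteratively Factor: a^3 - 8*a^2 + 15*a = (a - 5)*(a^2 - 3*a) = (a - 5)*(a - 3)*(a)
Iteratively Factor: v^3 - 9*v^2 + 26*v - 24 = (v - 4)*(v^2 - 5*v + 6) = (v - 4)*(v - 2)*(v - 3)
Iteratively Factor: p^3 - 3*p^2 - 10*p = (p - 5)*(p^2 + 2*p) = (p - 5)*(p + 2)*(p)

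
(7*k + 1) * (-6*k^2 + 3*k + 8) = -42*k^3 + 15*k^2 + 59*k + 8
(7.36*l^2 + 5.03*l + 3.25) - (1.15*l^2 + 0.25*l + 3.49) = 6.21*l^2 + 4.78*l - 0.24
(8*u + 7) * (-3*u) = -24*u^2 - 21*u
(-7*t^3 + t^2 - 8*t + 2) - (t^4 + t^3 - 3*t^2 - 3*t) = -t^4 - 8*t^3 + 4*t^2 - 5*t + 2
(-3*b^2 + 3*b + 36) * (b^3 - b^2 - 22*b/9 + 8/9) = -3*b^5 + 6*b^4 + 121*b^3/3 - 46*b^2 - 256*b/3 + 32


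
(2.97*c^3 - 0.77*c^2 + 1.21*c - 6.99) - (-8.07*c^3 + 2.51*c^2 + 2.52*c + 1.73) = 11.04*c^3 - 3.28*c^2 - 1.31*c - 8.72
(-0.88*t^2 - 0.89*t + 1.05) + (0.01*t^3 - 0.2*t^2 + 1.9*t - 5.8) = 0.01*t^3 - 1.08*t^2 + 1.01*t - 4.75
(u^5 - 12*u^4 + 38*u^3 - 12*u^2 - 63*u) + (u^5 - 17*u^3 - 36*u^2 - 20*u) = 2*u^5 - 12*u^4 + 21*u^3 - 48*u^2 - 83*u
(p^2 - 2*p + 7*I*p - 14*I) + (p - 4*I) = p^2 - p + 7*I*p - 18*I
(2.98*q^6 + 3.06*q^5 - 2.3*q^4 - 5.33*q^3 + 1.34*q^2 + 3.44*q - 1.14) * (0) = 0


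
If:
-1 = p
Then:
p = -1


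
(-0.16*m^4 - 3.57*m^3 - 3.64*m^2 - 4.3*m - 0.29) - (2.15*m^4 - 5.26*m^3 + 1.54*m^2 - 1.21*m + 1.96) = -2.31*m^4 + 1.69*m^3 - 5.18*m^2 - 3.09*m - 2.25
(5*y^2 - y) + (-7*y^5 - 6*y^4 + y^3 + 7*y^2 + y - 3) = -7*y^5 - 6*y^4 + y^3 + 12*y^2 - 3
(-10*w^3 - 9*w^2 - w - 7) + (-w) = -10*w^3 - 9*w^2 - 2*w - 7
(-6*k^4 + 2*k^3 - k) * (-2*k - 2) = 12*k^5 + 8*k^4 - 4*k^3 + 2*k^2 + 2*k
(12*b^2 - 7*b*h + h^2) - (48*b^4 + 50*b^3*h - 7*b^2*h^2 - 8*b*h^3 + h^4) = -48*b^4 - 50*b^3*h + 7*b^2*h^2 + 12*b^2 + 8*b*h^3 - 7*b*h - h^4 + h^2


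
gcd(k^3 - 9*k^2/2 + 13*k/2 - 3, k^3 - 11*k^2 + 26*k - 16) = k^2 - 3*k + 2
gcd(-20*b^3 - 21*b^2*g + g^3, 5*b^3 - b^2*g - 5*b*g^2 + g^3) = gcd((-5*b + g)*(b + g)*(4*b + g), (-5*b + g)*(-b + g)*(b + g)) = 5*b^2 + 4*b*g - g^2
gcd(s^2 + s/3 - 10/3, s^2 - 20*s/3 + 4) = 1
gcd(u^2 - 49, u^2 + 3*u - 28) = u + 7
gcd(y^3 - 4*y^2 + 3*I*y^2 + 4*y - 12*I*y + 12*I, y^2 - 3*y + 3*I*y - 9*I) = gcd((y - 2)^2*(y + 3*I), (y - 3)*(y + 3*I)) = y + 3*I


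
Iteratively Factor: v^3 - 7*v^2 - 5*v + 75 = (v - 5)*(v^2 - 2*v - 15) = (v - 5)^2*(v + 3)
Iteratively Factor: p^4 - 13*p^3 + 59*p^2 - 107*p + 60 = (p - 4)*(p^3 - 9*p^2 + 23*p - 15) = (p - 5)*(p - 4)*(p^2 - 4*p + 3) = (p - 5)*(p - 4)*(p - 1)*(p - 3)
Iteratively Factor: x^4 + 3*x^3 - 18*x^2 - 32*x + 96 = (x + 4)*(x^3 - x^2 - 14*x + 24) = (x + 4)^2*(x^2 - 5*x + 6) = (x - 3)*(x + 4)^2*(x - 2)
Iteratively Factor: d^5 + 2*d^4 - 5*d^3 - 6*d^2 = (d + 3)*(d^4 - d^3 - 2*d^2) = d*(d + 3)*(d^3 - d^2 - 2*d) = d*(d - 2)*(d + 3)*(d^2 + d) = d^2*(d - 2)*(d + 3)*(d + 1)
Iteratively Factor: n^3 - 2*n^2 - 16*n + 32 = (n + 4)*(n^2 - 6*n + 8) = (n - 4)*(n + 4)*(n - 2)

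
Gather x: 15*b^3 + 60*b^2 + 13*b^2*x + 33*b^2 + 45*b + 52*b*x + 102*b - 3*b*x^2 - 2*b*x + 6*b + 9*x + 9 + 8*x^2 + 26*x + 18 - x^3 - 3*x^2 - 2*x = 15*b^3 + 93*b^2 + 153*b - x^3 + x^2*(5 - 3*b) + x*(13*b^2 + 50*b + 33) + 27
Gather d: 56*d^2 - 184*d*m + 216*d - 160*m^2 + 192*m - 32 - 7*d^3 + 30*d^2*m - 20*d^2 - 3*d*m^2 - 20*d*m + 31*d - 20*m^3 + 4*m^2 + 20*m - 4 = -7*d^3 + d^2*(30*m + 36) + d*(-3*m^2 - 204*m + 247) - 20*m^3 - 156*m^2 + 212*m - 36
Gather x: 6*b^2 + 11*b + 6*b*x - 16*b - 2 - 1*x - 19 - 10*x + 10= 6*b^2 - 5*b + x*(6*b - 11) - 11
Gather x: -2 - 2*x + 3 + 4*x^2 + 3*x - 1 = 4*x^2 + x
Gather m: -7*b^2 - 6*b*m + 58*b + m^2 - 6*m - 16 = -7*b^2 + 58*b + m^2 + m*(-6*b - 6) - 16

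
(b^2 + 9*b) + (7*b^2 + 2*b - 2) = 8*b^2 + 11*b - 2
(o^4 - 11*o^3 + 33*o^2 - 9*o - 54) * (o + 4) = o^5 - 7*o^4 - 11*o^3 + 123*o^2 - 90*o - 216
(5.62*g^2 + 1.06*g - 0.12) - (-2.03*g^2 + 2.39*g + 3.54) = 7.65*g^2 - 1.33*g - 3.66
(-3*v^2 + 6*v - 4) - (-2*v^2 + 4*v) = -v^2 + 2*v - 4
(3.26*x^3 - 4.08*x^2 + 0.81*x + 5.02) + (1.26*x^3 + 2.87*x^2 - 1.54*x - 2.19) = 4.52*x^3 - 1.21*x^2 - 0.73*x + 2.83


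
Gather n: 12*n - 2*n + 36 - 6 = 10*n + 30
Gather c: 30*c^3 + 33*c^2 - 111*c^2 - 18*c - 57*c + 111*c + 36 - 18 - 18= 30*c^3 - 78*c^2 + 36*c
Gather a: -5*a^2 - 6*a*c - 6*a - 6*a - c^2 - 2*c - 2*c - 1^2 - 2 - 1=-5*a^2 + a*(-6*c - 12) - c^2 - 4*c - 4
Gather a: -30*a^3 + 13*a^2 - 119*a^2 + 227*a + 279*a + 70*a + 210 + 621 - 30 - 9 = -30*a^3 - 106*a^2 + 576*a + 792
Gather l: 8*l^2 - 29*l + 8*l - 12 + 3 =8*l^2 - 21*l - 9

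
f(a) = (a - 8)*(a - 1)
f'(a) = 2*a - 9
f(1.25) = -1.69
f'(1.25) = -6.50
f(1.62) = -3.96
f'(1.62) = -5.76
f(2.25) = -7.19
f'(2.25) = -4.50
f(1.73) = -4.58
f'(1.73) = -5.54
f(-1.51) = 23.87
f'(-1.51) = -12.02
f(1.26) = -1.75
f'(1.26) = -6.48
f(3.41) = -11.06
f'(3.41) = -2.18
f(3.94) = -11.94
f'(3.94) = -1.12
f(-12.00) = 260.00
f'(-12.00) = -33.00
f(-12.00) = 260.00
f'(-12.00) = -33.00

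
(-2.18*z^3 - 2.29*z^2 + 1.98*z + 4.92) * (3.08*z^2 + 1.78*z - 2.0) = -6.7144*z^5 - 10.9336*z^4 + 6.3822*z^3 + 23.258*z^2 + 4.7976*z - 9.84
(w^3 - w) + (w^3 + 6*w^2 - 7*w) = 2*w^3 + 6*w^2 - 8*w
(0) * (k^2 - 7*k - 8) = 0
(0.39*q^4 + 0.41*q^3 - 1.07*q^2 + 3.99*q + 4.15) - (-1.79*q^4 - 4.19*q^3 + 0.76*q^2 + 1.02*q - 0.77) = 2.18*q^4 + 4.6*q^3 - 1.83*q^2 + 2.97*q + 4.92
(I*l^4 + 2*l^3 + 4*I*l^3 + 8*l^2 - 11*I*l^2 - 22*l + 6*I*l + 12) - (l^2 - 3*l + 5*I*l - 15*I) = I*l^4 + 2*l^3 + 4*I*l^3 + 7*l^2 - 11*I*l^2 - 19*l + I*l + 12 + 15*I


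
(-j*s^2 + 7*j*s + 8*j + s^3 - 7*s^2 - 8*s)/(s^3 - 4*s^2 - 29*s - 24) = (-j + s)/(s + 3)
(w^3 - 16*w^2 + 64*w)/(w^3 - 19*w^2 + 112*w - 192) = w/(w - 3)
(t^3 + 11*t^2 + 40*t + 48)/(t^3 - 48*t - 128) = (t + 3)/(t - 8)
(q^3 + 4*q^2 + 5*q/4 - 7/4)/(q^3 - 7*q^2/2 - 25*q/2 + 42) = (2*q^2 + q - 1)/(2*(q^2 - 7*q + 12))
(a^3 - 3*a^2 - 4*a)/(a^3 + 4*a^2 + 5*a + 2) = a*(a - 4)/(a^2 + 3*a + 2)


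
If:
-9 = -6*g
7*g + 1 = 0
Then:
No Solution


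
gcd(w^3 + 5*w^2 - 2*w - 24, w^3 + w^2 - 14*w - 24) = w + 3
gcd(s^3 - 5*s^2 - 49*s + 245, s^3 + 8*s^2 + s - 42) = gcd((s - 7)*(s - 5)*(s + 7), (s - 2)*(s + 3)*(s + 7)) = s + 7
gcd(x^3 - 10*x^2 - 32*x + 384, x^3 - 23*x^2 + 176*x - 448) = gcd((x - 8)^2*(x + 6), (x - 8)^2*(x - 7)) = x^2 - 16*x + 64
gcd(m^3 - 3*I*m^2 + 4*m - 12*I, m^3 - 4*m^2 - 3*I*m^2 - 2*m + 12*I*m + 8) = m - 2*I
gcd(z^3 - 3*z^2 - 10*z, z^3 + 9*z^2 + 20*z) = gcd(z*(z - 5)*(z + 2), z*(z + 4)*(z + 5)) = z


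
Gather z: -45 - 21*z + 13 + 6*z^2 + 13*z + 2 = 6*z^2 - 8*z - 30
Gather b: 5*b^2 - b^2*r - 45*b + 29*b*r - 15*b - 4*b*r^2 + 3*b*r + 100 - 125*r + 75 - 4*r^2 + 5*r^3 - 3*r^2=b^2*(5 - r) + b*(-4*r^2 + 32*r - 60) + 5*r^3 - 7*r^2 - 125*r + 175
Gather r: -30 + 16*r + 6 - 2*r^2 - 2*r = -2*r^2 + 14*r - 24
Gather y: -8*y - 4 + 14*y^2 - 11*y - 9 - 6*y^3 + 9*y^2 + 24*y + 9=-6*y^3 + 23*y^2 + 5*y - 4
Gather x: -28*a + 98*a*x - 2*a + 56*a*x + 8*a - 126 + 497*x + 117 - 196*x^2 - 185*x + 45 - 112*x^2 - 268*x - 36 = -22*a - 308*x^2 + x*(154*a + 44)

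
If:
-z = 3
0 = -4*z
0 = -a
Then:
No Solution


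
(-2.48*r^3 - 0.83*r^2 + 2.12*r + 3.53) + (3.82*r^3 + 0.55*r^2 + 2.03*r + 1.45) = 1.34*r^3 - 0.28*r^2 + 4.15*r + 4.98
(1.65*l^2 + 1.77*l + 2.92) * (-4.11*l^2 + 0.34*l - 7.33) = -6.7815*l^4 - 6.7137*l^3 - 23.4939*l^2 - 11.9813*l - 21.4036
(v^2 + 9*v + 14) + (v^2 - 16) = 2*v^2 + 9*v - 2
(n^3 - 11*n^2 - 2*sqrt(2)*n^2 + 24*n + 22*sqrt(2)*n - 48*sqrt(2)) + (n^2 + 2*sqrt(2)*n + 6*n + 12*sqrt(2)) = n^3 - 10*n^2 - 2*sqrt(2)*n^2 + 30*n + 24*sqrt(2)*n - 36*sqrt(2)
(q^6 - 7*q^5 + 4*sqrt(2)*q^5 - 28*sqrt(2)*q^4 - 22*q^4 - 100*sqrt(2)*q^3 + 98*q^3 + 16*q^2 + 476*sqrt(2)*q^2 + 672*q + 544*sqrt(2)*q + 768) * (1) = q^6 - 7*q^5 + 4*sqrt(2)*q^5 - 28*sqrt(2)*q^4 - 22*q^4 - 100*sqrt(2)*q^3 + 98*q^3 + 16*q^2 + 476*sqrt(2)*q^2 + 672*q + 544*sqrt(2)*q + 768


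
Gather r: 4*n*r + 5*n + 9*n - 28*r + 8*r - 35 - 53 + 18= 14*n + r*(4*n - 20) - 70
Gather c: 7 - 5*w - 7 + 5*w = 0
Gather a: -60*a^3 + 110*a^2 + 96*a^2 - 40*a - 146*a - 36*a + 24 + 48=-60*a^3 + 206*a^2 - 222*a + 72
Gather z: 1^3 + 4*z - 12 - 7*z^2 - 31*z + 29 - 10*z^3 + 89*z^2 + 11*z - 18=-10*z^3 + 82*z^2 - 16*z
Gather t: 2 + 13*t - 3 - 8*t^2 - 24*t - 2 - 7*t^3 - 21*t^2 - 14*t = -7*t^3 - 29*t^2 - 25*t - 3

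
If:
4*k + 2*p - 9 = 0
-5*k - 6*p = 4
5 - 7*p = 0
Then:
No Solution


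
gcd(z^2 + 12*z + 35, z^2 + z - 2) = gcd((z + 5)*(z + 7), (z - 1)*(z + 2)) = 1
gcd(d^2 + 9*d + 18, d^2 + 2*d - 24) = d + 6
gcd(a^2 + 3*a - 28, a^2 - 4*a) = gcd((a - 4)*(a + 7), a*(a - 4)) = a - 4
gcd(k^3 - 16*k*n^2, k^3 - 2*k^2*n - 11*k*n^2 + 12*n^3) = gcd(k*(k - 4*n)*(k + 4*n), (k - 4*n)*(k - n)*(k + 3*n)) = k - 4*n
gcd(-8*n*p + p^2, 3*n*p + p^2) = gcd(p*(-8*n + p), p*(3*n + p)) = p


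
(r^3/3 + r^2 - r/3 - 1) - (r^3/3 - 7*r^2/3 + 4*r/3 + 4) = 10*r^2/3 - 5*r/3 - 5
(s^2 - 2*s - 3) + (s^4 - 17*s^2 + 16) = s^4 - 16*s^2 - 2*s + 13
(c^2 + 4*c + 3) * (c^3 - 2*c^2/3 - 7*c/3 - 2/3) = c^5 + 10*c^4/3 - 2*c^3 - 12*c^2 - 29*c/3 - 2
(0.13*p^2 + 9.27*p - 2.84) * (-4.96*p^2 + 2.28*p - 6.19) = -0.6448*p^4 - 45.6828*p^3 + 34.4173*p^2 - 63.8565*p + 17.5796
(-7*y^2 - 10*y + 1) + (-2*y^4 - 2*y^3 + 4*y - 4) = -2*y^4 - 2*y^3 - 7*y^2 - 6*y - 3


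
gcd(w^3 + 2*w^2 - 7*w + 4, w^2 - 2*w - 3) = 1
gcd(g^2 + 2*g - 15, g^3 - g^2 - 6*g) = g - 3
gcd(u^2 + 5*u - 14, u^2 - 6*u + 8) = u - 2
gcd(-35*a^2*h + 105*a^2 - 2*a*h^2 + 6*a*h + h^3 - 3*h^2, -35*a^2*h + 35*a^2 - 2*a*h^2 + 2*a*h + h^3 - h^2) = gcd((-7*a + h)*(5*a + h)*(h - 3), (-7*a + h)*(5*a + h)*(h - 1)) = 35*a^2 + 2*a*h - h^2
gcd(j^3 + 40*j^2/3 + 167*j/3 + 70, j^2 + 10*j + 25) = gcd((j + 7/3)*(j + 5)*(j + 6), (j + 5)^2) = j + 5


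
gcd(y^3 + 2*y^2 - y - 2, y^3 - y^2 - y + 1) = y^2 - 1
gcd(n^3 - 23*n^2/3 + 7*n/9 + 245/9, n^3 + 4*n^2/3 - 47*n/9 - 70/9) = n^2 - 2*n/3 - 35/9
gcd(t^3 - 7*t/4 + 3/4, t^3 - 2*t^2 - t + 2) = t - 1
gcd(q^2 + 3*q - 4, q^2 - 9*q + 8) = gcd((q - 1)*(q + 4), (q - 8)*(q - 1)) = q - 1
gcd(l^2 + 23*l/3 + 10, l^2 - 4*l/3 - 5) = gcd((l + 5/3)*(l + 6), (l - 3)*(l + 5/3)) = l + 5/3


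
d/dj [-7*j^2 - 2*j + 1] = -14*j - 2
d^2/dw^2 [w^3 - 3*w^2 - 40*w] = 6*w - 6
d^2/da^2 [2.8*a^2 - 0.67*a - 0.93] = 5.60000000000000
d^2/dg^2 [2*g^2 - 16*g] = 4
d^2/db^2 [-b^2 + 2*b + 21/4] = -2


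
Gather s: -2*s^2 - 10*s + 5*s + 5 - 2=-2*s^2 - 5*s + 3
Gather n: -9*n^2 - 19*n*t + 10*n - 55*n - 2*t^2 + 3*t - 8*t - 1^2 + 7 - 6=-9*n^2 + n*(-19*t - 45) - 2*t^2 - 5*t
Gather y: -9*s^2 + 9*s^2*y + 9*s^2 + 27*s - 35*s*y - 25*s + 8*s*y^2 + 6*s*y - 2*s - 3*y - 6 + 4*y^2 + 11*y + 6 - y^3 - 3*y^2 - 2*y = -y^3 + y^2*(8*s + 1) + y*(9*s^2 - 29*s + 6)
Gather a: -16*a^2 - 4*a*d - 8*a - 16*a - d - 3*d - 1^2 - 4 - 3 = -16*a^2 + a*(-4*d - 24) - 4*d - 8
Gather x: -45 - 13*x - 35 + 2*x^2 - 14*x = 2*x^2 - 27*x - 80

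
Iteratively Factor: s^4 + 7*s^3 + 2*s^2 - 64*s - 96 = (s + 2)*(s^3 + 5*s^2 - 8*s - 48) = (s - 3)*(s + 2)*(s^2 + 8*s + 16) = (s - 3)*(s + 2)*(s + 4)*(s + 4)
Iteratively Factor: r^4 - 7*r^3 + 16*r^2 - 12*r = (r - 3)*(r^3 - 4*r^2 + 4*r) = (r - 3)*(r - 2)*(r^2 - 2*r) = (r - 3)*(r - 2)^2*(r)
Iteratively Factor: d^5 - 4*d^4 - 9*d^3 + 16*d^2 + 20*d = (d)*(d^4 - 4*d^3 - 9*d^2 + 16*d + 20) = d*(d + 2)*(d^3 - 6*d^2 + 3*d + 10) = d*(d - 2)*(d + 2)*(d^2 - 4*d - 5) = d*(d - 5)*(d - 2)*(d + 2)*(d + 1)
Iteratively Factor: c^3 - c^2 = (c - 1)*(c^2) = c*(c - 1)*(c)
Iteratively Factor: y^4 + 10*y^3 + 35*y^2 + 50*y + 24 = (y + 2)*(y^3 + 8*y^2 + 19*y + 12) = (y + 1)*(y + 2)*(y^2 + 7*y + 12) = (y + 1)*(y + 2)*(y + 3)*(y + 4)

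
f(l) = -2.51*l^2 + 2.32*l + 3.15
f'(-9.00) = 47.50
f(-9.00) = -221.04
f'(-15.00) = 77.62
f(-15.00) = -596.40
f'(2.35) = -9.48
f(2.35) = -5.26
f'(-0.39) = 4.28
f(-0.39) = 1.86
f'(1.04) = -2.90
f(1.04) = 2.85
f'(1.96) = -7.52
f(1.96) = -1.95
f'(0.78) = -1.60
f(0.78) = 3.43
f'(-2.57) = 15.22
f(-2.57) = -19.39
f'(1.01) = -2.75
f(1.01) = 2.93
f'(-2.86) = 16.68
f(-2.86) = -24.02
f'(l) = 2.32 - 5.02*l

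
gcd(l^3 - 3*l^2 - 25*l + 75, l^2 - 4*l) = 1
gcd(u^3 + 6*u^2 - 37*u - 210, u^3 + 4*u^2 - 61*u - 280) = u^2 + 12*u + 35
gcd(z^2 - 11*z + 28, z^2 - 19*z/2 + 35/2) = z - 7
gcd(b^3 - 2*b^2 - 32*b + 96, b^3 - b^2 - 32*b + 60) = b + 6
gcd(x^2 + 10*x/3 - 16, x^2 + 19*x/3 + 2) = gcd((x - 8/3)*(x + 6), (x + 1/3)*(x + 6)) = x + 6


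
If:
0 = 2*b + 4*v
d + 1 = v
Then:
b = -2*v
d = v - 1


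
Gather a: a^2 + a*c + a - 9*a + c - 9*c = a^2 + a*(c - 8) - 8*c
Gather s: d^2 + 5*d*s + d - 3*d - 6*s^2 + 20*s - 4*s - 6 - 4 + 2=d^2 - 2*d - 6*s^2 + s*(5*d + 16) - 8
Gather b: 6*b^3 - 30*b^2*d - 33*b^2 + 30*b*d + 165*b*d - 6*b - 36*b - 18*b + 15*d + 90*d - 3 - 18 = 6*b^3 + b^2*(-30*d - 33) + b*(195*d - 60) + 105*d - 21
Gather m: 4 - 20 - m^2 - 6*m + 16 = -m^2 - 6*m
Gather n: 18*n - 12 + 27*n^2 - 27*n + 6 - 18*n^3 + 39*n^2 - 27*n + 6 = -18*n^3 + 66*n^2 - 36*n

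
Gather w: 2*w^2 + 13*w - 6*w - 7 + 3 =2*w^2 + 7*w - 4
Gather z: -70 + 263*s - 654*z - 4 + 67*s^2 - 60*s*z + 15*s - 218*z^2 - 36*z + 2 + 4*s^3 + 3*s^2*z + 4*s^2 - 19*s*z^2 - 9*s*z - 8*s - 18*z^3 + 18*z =4*s^3 + 71*s^2 + 270*s - 18*z^3 + z^2*(-19*s - 218) + z*(3*s^2 - 69*s - 672) - 72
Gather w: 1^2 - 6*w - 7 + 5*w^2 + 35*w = 5*w^2 + 29*w - 6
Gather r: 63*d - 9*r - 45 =63*d - 9*r - 45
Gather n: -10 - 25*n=-25*n - 10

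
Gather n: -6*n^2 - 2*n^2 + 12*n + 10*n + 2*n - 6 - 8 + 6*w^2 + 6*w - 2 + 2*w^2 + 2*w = -8*n^2 + 24*n + 8*w^2 + 8*w - 16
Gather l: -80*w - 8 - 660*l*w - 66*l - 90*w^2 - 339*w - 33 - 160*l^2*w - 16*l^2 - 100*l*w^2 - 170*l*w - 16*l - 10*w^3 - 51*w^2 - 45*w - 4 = l^2*(-160*w - 16) + l*(-100*w^2 - 830*w - 82) - 10*w^3 - 141*w^2 - 464*w - 45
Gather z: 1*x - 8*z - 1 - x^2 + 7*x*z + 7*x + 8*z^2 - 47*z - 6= -x^2 + 8*x + 8*z^2 + z*(7*x - 55) - 7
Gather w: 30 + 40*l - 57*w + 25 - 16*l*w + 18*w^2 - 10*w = 40*l + 18*w^2 + w*(-16*l - 67) + 55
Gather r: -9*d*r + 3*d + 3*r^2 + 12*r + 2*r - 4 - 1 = 3*d + 3*r^2 + r*(14 - 9*d) - 5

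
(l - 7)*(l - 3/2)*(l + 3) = l^3 - 11*l^2/2 - 15*l + 63/2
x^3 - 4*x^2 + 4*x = x*(x - 2)^2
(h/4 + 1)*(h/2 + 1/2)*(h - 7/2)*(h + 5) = h^4/8 + 13*h^3/16 - 3*h^2/4 - 163*h/16 - 35/4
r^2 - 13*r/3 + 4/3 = (r - 4)*(r - 1/3)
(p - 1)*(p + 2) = p^2 + p - 2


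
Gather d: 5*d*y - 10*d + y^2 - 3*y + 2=d*(5*y - 10) + y^2 - 3*y + 2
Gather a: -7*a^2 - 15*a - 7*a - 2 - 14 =-7*a^2 - 22*a - 16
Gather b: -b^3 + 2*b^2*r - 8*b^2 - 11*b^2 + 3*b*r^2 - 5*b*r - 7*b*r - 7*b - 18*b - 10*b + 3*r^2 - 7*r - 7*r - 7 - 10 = -b^3 + b^2*(2*r - 19) + b*(3*r^2 - 12*r - 35) + 3*r^2 - 14*r - 17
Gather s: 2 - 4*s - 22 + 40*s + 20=36*s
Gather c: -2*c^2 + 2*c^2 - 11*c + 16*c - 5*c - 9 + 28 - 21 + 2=0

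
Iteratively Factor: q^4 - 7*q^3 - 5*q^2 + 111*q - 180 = (q + 4)*(q^3 - 11*q^2 + 39*q - 45) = (q - 5)*(q + 4)*(q^2 - 6*q + 9) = (q - 5)*(q - 3)*(q + 4)*(q - 3)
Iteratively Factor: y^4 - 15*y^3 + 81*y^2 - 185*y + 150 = (y - 3)*(y^3 - 12*y^2 + 45*y - 50) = (y - 5)*(y - 3)*(y^2 - 7*y + 10) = (y - 5)^2*(y - 3)*(y - 2)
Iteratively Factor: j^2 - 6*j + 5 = (j - 5)*(j - 1)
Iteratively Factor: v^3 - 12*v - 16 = (v - 4)*(v^2 + 4*v + 4) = (v - 4)*(v + 2)*(v + 2)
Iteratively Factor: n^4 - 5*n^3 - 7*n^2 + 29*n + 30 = (n + 2)*(n^3 - 7*n^2 + 7*n + 15) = (n + 1)*(n + 2)*(n^2 - 8*n + 15) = (n - 3)*(n + 1)*(n + 2)*(n - 5)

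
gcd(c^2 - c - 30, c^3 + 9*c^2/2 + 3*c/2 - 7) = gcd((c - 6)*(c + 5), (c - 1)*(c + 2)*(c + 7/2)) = 1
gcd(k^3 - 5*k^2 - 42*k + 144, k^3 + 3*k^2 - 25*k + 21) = k - 3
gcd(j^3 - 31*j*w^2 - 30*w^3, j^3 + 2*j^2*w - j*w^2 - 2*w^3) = j + w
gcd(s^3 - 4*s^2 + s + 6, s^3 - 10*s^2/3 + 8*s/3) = s - 2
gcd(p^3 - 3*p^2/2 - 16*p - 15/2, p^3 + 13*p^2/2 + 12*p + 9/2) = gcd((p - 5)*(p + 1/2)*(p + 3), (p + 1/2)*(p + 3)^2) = p^2 + 7*p/2 + 3/2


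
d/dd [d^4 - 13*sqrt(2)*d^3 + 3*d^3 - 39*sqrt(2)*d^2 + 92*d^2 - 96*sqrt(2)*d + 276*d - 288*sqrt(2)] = 4*d^3 - 39*sqrt(2)*d^2 + 9*d^2 - 78*sqrt(2)*d + 184*d - 96*sqrt(2) + 276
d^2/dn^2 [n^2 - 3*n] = 2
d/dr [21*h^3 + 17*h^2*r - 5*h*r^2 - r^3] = 17*h^2 - 10*h*r - 3*r^2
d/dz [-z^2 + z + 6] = 1 - 2*z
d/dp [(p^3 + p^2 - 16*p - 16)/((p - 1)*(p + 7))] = (p^4 + 12*p^3 + p^2 + 18*p + 208)/(p^4 + 12*p^3 + 22*p^2 - 84*p + 49)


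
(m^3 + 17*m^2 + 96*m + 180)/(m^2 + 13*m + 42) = (m^2 + 11*m + 30)/(m + 7)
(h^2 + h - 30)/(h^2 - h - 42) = (h - 5)/(h - 7)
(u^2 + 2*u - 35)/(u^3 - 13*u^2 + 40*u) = (u + 7)/(u*(u - 8))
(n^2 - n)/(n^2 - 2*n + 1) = n/(n - 1)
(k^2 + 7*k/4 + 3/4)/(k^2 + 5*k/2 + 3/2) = (4*k + 3)/(2*(2*k + 3))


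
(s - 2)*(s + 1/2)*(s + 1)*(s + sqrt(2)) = s^4 - s^3/2 + sqrt(2)*s^3 - 5*s^2/2 - sqrt(2)*s^2/2 - 5*sqrt(2)*s/2 - s - sqrt(2)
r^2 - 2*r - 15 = (r - 5)*(r + 3)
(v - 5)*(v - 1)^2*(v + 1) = v^4 - 6*v^3 + 4*v^2 + 6*v - 5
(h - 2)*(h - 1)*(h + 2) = h^3 - h^2 - 4*h + 4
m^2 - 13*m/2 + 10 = (m - 4)*(m - 5/2)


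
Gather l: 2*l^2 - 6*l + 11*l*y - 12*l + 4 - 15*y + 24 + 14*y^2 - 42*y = 2*l^2 + l*(11*y - 18) + 14*y^2 - 57*y + 28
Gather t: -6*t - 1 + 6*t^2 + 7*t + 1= 6*t^2 + t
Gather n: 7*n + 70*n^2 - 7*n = 70*n^2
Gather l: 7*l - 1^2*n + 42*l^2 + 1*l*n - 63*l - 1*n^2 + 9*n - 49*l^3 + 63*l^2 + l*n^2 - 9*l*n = -49*l^3 + 105*l^2 + l*(n^2 - 8*n - 56) - n^2 + 8*n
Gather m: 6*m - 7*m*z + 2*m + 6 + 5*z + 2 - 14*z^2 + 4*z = m*(8 - 7*z) - 14*z^2 + 9*z + 8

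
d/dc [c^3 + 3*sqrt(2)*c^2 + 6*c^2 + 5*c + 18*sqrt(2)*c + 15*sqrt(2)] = 3*c^2 + 6*sqrt(2)*c + 12*c + 5 + 18*sqrt(2)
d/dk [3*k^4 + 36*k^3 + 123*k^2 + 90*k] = 12*k^3 + 108*k^2 + 246*k + 90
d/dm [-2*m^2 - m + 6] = -4*m - 1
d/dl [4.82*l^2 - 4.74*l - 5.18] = 9.64*l - 4.74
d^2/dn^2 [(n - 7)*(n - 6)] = 2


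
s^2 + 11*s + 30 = (s + 5)*(s + 6)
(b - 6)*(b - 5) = b^2 - 11*b + 30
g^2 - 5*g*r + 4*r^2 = (g - 4*r)*(g - r)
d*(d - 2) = d^2 - 2*d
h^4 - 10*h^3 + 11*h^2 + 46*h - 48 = (h - 8)*(h - 3)*(h - 1)*(h + 2)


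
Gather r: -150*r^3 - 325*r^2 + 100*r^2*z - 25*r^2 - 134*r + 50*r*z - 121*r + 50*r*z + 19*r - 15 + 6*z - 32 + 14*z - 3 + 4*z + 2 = -150*r^3 + r^2*(100*z - 350) + r*(100*z - 236) + 24*z - 48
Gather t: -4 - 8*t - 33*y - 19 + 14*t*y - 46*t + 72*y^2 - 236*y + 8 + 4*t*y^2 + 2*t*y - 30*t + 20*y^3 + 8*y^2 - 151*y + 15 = t*(4*y^2 + 16*y - 84) + 20*y^3 + 80*y^2 - 420*y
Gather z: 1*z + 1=z + 1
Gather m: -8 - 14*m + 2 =-14*m - 6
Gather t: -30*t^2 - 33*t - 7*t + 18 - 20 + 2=-30*t^2 - 40*t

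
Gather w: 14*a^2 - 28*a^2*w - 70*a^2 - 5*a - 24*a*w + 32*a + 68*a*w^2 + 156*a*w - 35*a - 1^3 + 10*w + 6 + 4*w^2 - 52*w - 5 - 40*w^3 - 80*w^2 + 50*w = -56*a^2 - 8*a - 40*w^3 + w^2*(68*a - 76) + w*(-28*a^2 + 132*a + 8)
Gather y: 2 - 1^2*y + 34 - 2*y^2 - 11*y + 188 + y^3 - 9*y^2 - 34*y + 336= y^3 - 11*y^2 - 46*y + 560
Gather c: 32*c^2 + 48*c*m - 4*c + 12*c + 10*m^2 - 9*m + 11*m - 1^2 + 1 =32*c^2 + c*(48*m + 8) + 10*m^2 + 2*m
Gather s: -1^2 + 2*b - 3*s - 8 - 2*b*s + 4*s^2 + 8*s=2*b + 4*s^2 + s*(5 - 2*b) - 9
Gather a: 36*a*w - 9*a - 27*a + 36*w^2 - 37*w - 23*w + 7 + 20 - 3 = a*(36*w - 36) + 36*w^2 - 60*w + 24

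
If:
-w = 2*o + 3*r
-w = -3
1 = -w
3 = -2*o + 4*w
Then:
No Solution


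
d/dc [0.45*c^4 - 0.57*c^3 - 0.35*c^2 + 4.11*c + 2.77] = 1.8*c^3 - 1.71*c^2 - 0.7*c + 4.11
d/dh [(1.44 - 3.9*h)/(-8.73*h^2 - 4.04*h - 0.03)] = (-34.047*h^2 + 25.1424*h + 5.9346)/(76.2129*h^4 + 70.5384*h^3 + 16.8454*h^2 + 0.2424*h + 0.0009)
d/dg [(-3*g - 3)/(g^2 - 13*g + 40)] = 3*(g^2 + 2*g - 53)/(g^4 - 26*g^3 + 249*g^2 - 1040*g + 1600)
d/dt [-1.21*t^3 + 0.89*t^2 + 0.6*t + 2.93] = -3.63*t^2 + 1.78*t + 0.6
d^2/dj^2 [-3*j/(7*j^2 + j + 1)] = 6*(-j*(14*j + 1)^2 + (21*j + 1)*(7*j^2 + j + 1))/(7*j^2 + j + 1)^3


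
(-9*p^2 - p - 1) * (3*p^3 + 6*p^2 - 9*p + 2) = -27*p^5 - 57*p^4 + 72*p^3 - 15*p^2 + 7*p - 2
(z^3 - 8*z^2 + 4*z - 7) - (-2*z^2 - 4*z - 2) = z^3 - 6*z^2 + 8*z - 5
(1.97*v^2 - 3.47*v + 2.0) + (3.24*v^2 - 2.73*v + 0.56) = 5.21*v^2 - 6.2*v + 2.56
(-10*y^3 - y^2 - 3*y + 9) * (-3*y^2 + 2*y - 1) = 30*y^5 - 17*y^4 + 17*y^3 - 32*y^2 + 21*y - 9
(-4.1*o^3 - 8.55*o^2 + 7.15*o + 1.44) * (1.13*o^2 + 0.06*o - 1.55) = -4.633*o^5 - 9.9075*o^4 + 13.9215*o^3 + 15.3087*o^2 - 10.9961*o - 2.232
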